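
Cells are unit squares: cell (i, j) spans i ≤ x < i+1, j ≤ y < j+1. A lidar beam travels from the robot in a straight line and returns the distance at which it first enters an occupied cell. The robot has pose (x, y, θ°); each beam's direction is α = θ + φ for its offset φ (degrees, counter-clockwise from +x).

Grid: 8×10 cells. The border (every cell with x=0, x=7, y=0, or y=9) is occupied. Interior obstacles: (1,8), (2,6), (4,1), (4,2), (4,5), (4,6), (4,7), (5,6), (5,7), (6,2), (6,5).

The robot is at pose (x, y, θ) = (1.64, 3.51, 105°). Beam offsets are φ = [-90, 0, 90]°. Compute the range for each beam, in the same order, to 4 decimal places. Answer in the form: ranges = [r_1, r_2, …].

beam 1: φ=-90°, α=15°
  d=(0.9659,0.2588)  start (1,3)  tX=0.3727 tY=1.8932  stride 1/|dx|=1.0353 1/|dy|=3.8637
    cross x-line → (2,3), t=0.3727
    cross x-line → (3,3), t=1.4080
    cross y-line → (3,4), t=1.8932
    cross x-line → (4,4), t=2.4433
    cross x-line → (5,4), t=3.4785
    cross x-line → (6,4), t=4.5138
    cross x-line → (7,4), t=5.5491 (wall)
  → r_1 = 5.5491
beam 2: φ=0°, α=105°
  d=(-0.2588,0.9659)  start (1,3)  tX=2.4728 tY=0.5073  stride 1/|dx|=3.8637 1/|dy|=1.0353
    cross y-line → (1,4), t=0.5073
    cross y-line → (1,5), t=1.5426
    cross x-line → (0,5), t=2.4728 (wall)
  → r_2 = 2.4728
beam 3: φ=90°, α=195°
  d=(-0.9659,-0.2588)  start (1,3)  tX=0.6626 tY=1.9705  stride 1/|dx|=1.0353 1/|dy|=3.8637
    cross x-line → (0,3), t=0.6626 (wall)
  → r_3 = 0.6626

ranges = [5.5491, 2.4728, 0.6626]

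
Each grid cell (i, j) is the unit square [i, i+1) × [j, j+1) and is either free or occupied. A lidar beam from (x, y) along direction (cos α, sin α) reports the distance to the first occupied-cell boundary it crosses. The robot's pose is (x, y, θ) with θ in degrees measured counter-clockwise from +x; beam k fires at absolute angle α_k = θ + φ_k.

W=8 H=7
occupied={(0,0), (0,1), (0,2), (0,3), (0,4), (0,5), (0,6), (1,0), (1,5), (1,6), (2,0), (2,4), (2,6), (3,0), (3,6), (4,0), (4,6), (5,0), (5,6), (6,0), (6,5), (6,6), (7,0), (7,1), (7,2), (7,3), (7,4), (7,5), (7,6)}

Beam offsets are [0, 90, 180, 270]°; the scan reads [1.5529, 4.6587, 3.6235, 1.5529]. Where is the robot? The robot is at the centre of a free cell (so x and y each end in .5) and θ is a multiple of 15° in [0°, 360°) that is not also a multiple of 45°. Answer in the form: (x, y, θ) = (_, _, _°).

(x, y, θ) = (5.5, 4.5, 105°)

Enumerate (i+0.5, j+0.5, θ) over the 27 free cells and 16 admissible headings. For each, cast all 4 beams and compare to the given ranges.
  (3.5, 2.5, 240°): beam 1 = 1.7321 ≠ 1.5529 ✗
  (4.5, 4.5, 30°): beam 1 = 1.7321 ≠ 1.5529 ✗
  (5.5, 2.5, 105°): beam 1 = 3.6235 ≠ 1.5529 ✗
  (5.5, 3.5, 120°): beam 1 = 2.8868 ≠ 1.5529 ✗
  …
  (5.5, 4.5, 105°): r_1=1.5529, r_2=4.6587, r_3=3.6235, r_4=1.5529 — all match ✓
Only this pose fits every beam.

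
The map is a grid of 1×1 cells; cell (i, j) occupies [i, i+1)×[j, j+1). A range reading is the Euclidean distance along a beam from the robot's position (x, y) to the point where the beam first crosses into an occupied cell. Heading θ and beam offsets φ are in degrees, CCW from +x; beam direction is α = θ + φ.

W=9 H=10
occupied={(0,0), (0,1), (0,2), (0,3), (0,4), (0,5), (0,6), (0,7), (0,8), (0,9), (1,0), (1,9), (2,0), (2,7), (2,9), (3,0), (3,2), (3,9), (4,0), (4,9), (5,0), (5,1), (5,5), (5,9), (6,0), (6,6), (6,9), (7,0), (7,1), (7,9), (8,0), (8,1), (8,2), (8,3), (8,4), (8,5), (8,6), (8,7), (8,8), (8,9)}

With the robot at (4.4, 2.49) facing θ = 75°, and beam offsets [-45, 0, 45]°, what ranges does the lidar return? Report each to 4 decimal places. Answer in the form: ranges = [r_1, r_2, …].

ranges = [4.1569, 2.5985, 6.8000]

beam 1: φ=-45°, α=30°
  dir = (cos 30°, sin 30°) = (0.8660, 0.5000); from cell (4,2)
  next x-line at t=0.6928, next y-line at t=1.0200; Δt_x=1.1547, Δt_y=2.0000
    x: enter (5,2) at t=0.6928
    y: enter (5,3) at t=1.0200
    x: enter (6,3) at t=1.8475
    x: enter (7,3) at t=3.0022
    y: enter (7,4) at t=3.0200
    x: enter (8,4) at t=4.1569 ← occupied
  → r_1 = 4.1569
beam 2: φ=0°, α=75°
  dir = (cos 75°, sin 75°) = (0.2588, 0.9659); from cell (4,2)
  next x-line at t=2.3182, next y-line at t=0.5280; Δt_x=3.8637, Δt_y=1.0353
    y: enter (4,3) at t=0.5280
    y: enter (4,4) at t=1.5633
    x: enter (5,4) at t=2.3182
    y: enter (5,5) at t=2.5985 ← occupied
  → r_2 = 2.5985
beam 3: φ=45°, α=120°
  dir = (cos 120°, sin 120°) = (-0.5000, 0.8660); from cell (4,2)
  next x-line at t=0.8000, next y-line at t=0.5889; Δt_x=2.0000, Δt_y=1.1547
    y: enter (4,3) at t=0.5889
    x: enter (3,3) at t=0.8000
    y: enter (3,4) at t=1.7436
    x: enter (2,4) at t=2.8000
    y: enter (2,5) at t=2.8983
    y: enter (2,6) at t=4.0530
    x: enter (1,6) at t=4.8000
    y: enter (1,7) at t=5.2077
    y: enter (1,8) at t=6.3624
    x: enter (0,8) at t=6.8000 ← occupied
  → r_3 = 6.8000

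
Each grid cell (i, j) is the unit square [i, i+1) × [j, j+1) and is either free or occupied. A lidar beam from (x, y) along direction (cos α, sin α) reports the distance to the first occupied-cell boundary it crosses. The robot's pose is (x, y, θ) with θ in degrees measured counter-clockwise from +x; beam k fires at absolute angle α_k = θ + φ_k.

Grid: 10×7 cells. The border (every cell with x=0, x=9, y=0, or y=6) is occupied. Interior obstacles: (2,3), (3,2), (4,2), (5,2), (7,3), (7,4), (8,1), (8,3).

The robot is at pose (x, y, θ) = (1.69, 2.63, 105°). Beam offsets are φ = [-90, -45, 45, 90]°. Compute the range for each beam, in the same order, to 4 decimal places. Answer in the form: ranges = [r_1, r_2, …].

ranges = [1.3562, 0.6200, 0.7967, 0.7143]

beam 1: φ=-90°, α=15°
  direction (0.9659, 0.2588); cell (1,2); t to first gridline: x 0.3209, y 1.4296 (then +1.0353 / +3.8637)
    (2,2) via x @ 0.3209
    (3,2) via x @ 1.3562  # hit
  → r_1 = 1.3562
beam 2: φ=-45°, α=60°
  direction (0.5000, 0.8660); cell (1,2); t to first gridline: x 0.6200, y 0.4272 (then +2.0000 / +1.1547)
    (1,3) via y @ 0.4272
    (2,3) via x @ 0.6200  # hit
  → r_2 = 0.6200
beam 3: φ=45°, α=150°
  direction (-0.8660, 0.5000); cell (1,2); t to first gridline: x 0.7967, y 0.7400 (then +1.1547 / +2.0000)
    (1,3) via y @ 0.7400
    (0,3) via x @ 0.7967  # hit
  → r_3 = 0.7967
beam 4: φ=90°, α=195°
  direction (-0.9659, -0.2588); cell (1,2); t to first gridline: x 0.7143, y 2.4341 (then +1.0353 / +3.8637)
    (0,2) via x @ 0.7143  # hit
  → r_4 = 0.7143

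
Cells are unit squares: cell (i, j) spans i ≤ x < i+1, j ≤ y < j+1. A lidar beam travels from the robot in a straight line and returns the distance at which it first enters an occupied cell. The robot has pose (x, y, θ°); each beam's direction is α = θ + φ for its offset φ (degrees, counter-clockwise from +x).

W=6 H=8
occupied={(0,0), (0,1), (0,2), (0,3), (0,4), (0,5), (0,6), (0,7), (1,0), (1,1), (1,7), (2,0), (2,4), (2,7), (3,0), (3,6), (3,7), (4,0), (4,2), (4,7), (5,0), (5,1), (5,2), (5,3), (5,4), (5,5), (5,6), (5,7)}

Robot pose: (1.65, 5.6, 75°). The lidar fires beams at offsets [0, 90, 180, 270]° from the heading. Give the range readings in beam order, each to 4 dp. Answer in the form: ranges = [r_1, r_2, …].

beam 1: φ=0°, α=75°
  dir = (cos 75°, sin 75°) = (0.2588, 0.9659); from cell (1,5)
  next x-line at t=1.3523, next y-line at t=0.4141; Δt_x=3.8637, Δt_y=1.0353
    y: enter (1,6) at t=0.4141
    x: enter (2,6) at t=1.3523
    y: enter (2,7) at t=1.4494 ← occupied
  → r_1 = 1.4494
beam 2: φ=90°, α=165°
  dir = (cos 165°, sin 165°) = (-0.9659, 0.2588); from cell (1,5)
  next x-line at t=0.6729, next y-line at t=1.5455; Δt_x=1.0353, Δt_y=3.8637
    x: enter (0,5) at t=0.6729 ← occupied
  → r_2 = 0.6729
beam 3: φ=180°, α=255°
  dir = (cos 255°, sin 255°) = (-0.2588, -0.9659); from cell (1,5)
  next x-line at t=2.5114, next y-line at t=0.6212; Δt_x=3.8637, Δt_y=1.0353
    y: enter (1,4) at t=0.6212
    y: enter (1,3) at t=1.6564
    x: enter (0,3) at t=2.5114 ← occupied
  → r_3 = 2.5114
beam 4: φ=270°, α=345°
  dir = (cos 345°, sin 345°) = (0.9659, -0.2588); from cell (1,5)
  next x-line at t=0.3623, next y-line at t=2.3182; Δt_x=1.0353, Δt_y=3.8637
    x: enter (2,5) at t=0.3623
    x: enter (3,5) at t=1.3976
    y: enter (3,4) at t=2.3182
    x: enter (4,4) at t=2.4329
    x: enter (5,4) at t=3.4682 ← occupied
  → r_4 = 3.4682

ranges = [1.4494, 0.6729, 2.5114, 3.4682]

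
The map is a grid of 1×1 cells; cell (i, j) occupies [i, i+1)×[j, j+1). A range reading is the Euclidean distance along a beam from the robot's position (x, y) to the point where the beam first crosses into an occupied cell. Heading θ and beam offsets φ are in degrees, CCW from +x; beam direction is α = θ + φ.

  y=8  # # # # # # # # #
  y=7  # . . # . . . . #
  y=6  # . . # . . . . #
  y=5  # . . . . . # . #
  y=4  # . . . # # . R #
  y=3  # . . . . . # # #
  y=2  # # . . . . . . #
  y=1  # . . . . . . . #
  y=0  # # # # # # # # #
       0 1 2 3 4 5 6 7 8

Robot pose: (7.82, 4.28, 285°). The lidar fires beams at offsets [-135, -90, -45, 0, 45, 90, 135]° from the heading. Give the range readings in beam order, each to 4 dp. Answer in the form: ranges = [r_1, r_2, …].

ranges = [1.4400, 1.0818, 0.3233, 0.2899, 0.2078, 0.1863, 0.3600]

beam 1: φ=-135°, α=150°
  d=(-0.8660,0.5000)  start (7,4)  tX=0.9469 tY=1.4400  stride 1/|dx|=1.1547 1/|dy|=2.0000
    cross x-line → (6,4), t=0.9469
    cross y-line → (6,5), t=1.4400 (wall)
  → r_1 = 1.4400
beam 2: φ=-90°, α=195°
  d=(-0.9659,-0.2588)  start (7,4)  tX=0.8489 tY=1.0818  stride 1/|dx|=1.0353 1/|dy|=3.8637
    cross x-line → (6,4), t=0.8489
    cross y-line → (6,3), t=1.0818 (wall)
  → r_2 = 1.0818
beam 3: φ=-45°, α=240°
  d=(-0.5000,-0.8660)  start (7,4)  tX=1.6400 tY=0.3233  stride 1/|dx|=2.0000 1/|dy|=1.1547
    cross y-line → (7,3), t=0.3233 (wall)
  → r_3 = 0.3233
beam 4: φ=0°, α=285°
  d=(0.2588,-0.9659)  start (7,4)  tX=0.6955 tY=0.2899  stride 1/|dx|=3.8637 1/|dy|=1.0353
    cross y-line → (7,3), t=0.2899 (wall)
  → r_4 = 0.2899
beam 5: φ=45°, α=330°
  d=(0.8660,-0.5000)  start (7,4)  tX=0.2078 tY=0.5600  stride 1/|dx|=1.1547 1/|dy|=2.0000
    cross x-line → (8,4), t=0.2078 (wall)
  → r_5 = 0.2078
beam 6: φ=90°, α=15°
  d=(0.9659,0.2588)  start (7,4)  tX=0.1863 tY=2.7819  stride 1/|dx|=1.0353 1/|dy|=3.8637
    cross x-line → (8,4), t=0.1863 (wall)
  → r_6 = 0.1863
beam 7: φ=135°, α=60°
  d=(0.5000,0.8660)  start (7,4)  tX=0.3600 tY=0.8314  stride 1/|dx|=2.0000 1/|dy|=1.1547
    cross x-line → (8,4), t=0.3600 (wall)
  → r_7 = 0.3600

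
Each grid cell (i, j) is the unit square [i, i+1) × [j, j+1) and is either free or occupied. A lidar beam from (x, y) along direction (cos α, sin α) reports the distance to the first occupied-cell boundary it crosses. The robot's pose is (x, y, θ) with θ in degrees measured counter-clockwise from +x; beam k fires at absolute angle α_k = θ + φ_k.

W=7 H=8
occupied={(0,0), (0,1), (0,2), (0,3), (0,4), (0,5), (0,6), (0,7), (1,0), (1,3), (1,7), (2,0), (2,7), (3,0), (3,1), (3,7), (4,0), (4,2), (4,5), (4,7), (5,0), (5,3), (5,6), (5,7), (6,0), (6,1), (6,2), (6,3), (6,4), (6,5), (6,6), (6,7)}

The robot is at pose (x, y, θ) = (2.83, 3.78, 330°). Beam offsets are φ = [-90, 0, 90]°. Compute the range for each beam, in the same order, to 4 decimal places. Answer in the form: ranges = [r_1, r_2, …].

ranges = [3.2101, 1.5600, 2.3400]

beam 1: φ=-90°, α=240°
  dir = (cos 240°, sin 240°) = (-0.5000, -0.8660); from cell (2,3)
  next x-line at t=1.6600, next y-line at t=0.9007; Δt_x=2.0000, Δt_y=1.1547
    y: enter (2,2) at t=0.9007
    x: enter (1,2) at t=1.6600
    y: enter (1,1) at t=2.0554
    y: enter (1,0) at t=3.2101 ← occupied
  → r_1 = 3.2101
beam 2: φ=0°, α=330°
  dir = (cos 330°, sin 330°) = (0.8660, -0.5000); from cell (2,3)
  next x-line at t=0.1963, next y-line at t=1.5600; Δt_x=1.1547, Δt_y=2.0000
    x: enter (3,3) at t=0.1963
    x: enter (4,3) at t=1.3510
    y: enter (4,2) at t=1.5600 ← occupied
  → r_2 = 1.5600
beam 3: φ=90°, α=60°
  dir = (cos 60°, sin 60°) = (0.5000, 0.8660); from cell (2,3)
  next x-line at t=0.3400, next y-line at t=0.2540; Δt_x=2.0000, Δt_y=1.1547
    y: enter (2,4) at t=0.2540
    x: enter (3,4) at t=0.3400
    y: enter (3,5) at t=1.4087
    x: enter (4,5) at t=2.3400 ← occupied
  → r_3 = 2.3400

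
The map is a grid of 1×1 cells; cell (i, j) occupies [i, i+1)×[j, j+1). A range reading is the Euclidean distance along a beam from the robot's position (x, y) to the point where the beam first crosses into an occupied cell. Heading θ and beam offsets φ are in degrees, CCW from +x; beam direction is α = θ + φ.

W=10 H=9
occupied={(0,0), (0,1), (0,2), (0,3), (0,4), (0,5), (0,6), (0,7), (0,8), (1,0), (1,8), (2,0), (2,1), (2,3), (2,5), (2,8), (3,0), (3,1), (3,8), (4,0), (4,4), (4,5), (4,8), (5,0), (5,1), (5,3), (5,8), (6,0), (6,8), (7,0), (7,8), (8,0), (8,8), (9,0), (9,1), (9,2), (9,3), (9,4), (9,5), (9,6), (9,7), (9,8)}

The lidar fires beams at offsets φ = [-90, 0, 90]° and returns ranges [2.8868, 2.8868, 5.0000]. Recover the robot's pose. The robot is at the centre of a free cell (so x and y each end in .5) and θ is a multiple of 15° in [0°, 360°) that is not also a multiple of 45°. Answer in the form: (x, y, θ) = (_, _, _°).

Candidates: 48 free-cell centres × 16 headings = 768 poses. Raycast each; keep the one whose scan matches to 4 dp.
  (5.5, 4.5, 240°): beam 1 = 0.5774 ≠ 2.8868 ✗
  (8.5, 1.5, 195°): beam 1 = 6.7293 ≠ 2.8868 ✗
  (6.5, 2.5, 300°): beam 1 = 1.0000 ≠ 2.8868 ✗
  (2.5, 7.5, 345°): beam 1 = 1.5529 ≠ 2.8868 ✗
  (4.5, 6.5, 75°): beam 1 = 4.6587 ≠ 2.8868 ✗
  …
  (6.5, 5.5, 60°): r_1=2.8868, r_2=2.8868, r_3=5.0000 — all match ✓
Unique over the lattice → pose = (6.5, 5.5, 60°).

(x, y, θ) = (6.5, 5.5, 60°)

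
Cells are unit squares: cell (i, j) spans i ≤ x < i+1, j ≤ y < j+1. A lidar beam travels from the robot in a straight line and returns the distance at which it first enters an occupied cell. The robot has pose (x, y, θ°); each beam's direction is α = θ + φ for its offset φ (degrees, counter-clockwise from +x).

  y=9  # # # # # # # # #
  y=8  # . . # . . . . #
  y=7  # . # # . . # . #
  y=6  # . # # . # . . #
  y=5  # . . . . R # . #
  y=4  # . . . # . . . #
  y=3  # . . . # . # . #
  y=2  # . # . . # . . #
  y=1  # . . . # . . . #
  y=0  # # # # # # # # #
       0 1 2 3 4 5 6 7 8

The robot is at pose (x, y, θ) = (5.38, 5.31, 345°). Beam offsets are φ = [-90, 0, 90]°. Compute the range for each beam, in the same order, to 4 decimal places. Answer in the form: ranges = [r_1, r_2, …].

ranges = [1.4682, 0.6419, 0.7143]

beam 1: φ=-90°, α=255°
  cosα=-0.2588 sinα=-0.9659 | (5,5) | tMaxX 1.4682 tMaxY 0.3209 | tΔX 3.8637 tΔY 1.0353
    t=0.3209 [y] (5,4)
    t=1.3562 [y] (5,3)
    t=1.4682 [x] (4,3) — stop
  → r_1 = 1.4682
beam 2: φ=0°, α=345°
  cosα=0.9659 sinα=-0.2588 | (5,5) | tMaxX 0.6419 tMaxY 1.1977 | tΔX 1.0353 tΔY 3.8637
    t=0.6419 [x] (6,5) — stop
  → r_2 = 0.6419
beam 3: φ=90°, α=75°
  cosα=0.2588 sinα=0.9659 | (5,5) | tMaxX 2.3955 tMaxY 0.7143 | tΔX 3.8637 tΔY 1.0353
    t=0.7143 [y] (5,6) — stop
  → r_3 = 0.7143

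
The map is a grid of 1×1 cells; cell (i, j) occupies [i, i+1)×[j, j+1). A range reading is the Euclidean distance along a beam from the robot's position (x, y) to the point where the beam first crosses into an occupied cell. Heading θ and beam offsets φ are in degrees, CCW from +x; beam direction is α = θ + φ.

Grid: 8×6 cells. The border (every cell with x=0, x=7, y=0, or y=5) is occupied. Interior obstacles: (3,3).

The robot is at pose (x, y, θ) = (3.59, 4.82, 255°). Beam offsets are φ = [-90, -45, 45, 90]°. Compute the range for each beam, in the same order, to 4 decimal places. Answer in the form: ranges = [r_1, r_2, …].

ranges = [0.6955, 2.9907, 4.4110, 3.5303]

beam 1: φ=-90°, α=165°
  d=(-0.9659,0.2588)  start (3,4)  tX=0.6108 tY=0.6955  stride 1/|dx|=1.0353 1/|dy|=3.8637
    cross x-line → (2,4), t=0.6108
    cross y-line → (2,5), t=0.6955 (wall)
  → r_1 = 0.6955
beam 2: φ=-45°, α=210°
  d=(-0.8660,-0.5000)  start (3,4)  tX=0.6813 tY=1.6400  stride 1/|dx|=1.1547 1/|dy|=2.0000
    cross x-line → (2,4), t=0.6813
    cross y-line → (2,3), t=1.6400
    cross x-line → (1,3), t=1.8360
    cross x-line → (0,3), t=2.9907 (wall)
  → r_2 = 2.9907
beam 3: φ=45°, α=300°
  d=(0.5000,-0.8660)  start (3,4)  tX=0.8200 tY=0.9469  stride 1/|dx|=2.0000 1/|dy|=1.1547
    cross x-line → (4,4), t=0.8200
    cross y-line → (4,3), t=0.9469
    cross y-line → (4,2), t=2.1016
    cross x-line → (5,2), t=2.8200
    cross y-line → (5,1), t=3.2563
    cross y-line → (5,0), t=4.4110 (wall)
  → r_3 = 4.4110
beam 4: φ=90°, α=345°
  d=(0.9659,-0.2588)  start (3,4)  tX=0.4245 tY=3.1682  stride 1/|dx|=1.0353 1/|dy|=3.8637
    cross x-line → (4,4), t=0.4245
    cross x-line → (5,4), t=1.4597
    cross x-line → (6,4), t=2.4950
    cross y-line → (6,3), t=3.1682
    cross x-line → (7,3), t=3.5303 (wall)
  → r_4 = 3.5303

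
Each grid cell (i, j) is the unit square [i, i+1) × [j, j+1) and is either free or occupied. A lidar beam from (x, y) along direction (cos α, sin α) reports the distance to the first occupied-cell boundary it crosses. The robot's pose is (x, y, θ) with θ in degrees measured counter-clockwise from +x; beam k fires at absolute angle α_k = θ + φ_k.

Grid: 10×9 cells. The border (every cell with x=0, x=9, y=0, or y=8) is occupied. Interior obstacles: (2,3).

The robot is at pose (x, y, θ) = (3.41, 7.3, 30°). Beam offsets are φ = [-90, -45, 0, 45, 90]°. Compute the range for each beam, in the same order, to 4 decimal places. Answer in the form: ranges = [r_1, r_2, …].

beam 1: φ=-90°, α=300°
  direction (0.5000, -0.8660); cell (3,7); t to first gridline: x 1.1800, y 0.3464 (then +2.0000 / +1.1547)
    (3,6) via y @ 0.3464
    (4,6) via x @ 1.1800
    (4,5) via y @ 1.5011
    (4,4) via y @ 2.6558
    (5,4) via x @ 3.1800
    (5,3) via y @ 3.8105
    (5,2) via y @ 4.9652
    (6,2) via x @ 5.1800
    (6,1) via y @ 6.1199
    (7,1) via x @ 7.1800
    (7,0) via y @ 7.2746  # hit
  → r_1 = 7.2746
beam 2: φ=-45°, α=345°
  direction (0.9659, -0.2588); cell (3,7); t to first gridline: x 0.6108, y 1.1591 (then +1.0353 / +3.8637)
    (4,7) via x @ 0.6108
    (4,6) via y @ 1.1591
    (5,6) via x @ 1.6461
    (6,6) via x @ 2.6814
    (7,6) via x @ 3.7166
    (8,6) via x @ 4.7519
    (8,5) via y @ 5.0228
    (9,5) via x @ 5.7872  # hit
  → r_2 = 5.7872
beam 3: φ=0°, α=30°
  direction (0.8660, 0.5000); cell (3,7); t to first gridline: x 0.6813, y 1.4000 (then +1.1547 / +2.0000)
    (4,7) via x @ 0.6813
    (4,8) via y @ 1.4000  # hit
  → r_3 = 1.4000
beam 4: φ=45°, α=75°
  direction (0.2588, 0.9659); cell (3,7); t to first gridline: x 2.2796, y 0.7247 (then +3.8637 / +1.0353)
    (3,8) via y @ 0.7247  # hit
  → r_4 = 0.7247
beam 5: φ=90°, α=120°
  direction (-0.5000, 0.8660); cell (3,7); t to first gridline: x 0.8200, y 0.8083 (then +2.0000 / +1.1547)
    (3,8) via y @ 0.8083  # hit
  → r_5 = 0.8083

ranges = [7.2746, 5.7872, 1.4000, 0.7247, 0.8083]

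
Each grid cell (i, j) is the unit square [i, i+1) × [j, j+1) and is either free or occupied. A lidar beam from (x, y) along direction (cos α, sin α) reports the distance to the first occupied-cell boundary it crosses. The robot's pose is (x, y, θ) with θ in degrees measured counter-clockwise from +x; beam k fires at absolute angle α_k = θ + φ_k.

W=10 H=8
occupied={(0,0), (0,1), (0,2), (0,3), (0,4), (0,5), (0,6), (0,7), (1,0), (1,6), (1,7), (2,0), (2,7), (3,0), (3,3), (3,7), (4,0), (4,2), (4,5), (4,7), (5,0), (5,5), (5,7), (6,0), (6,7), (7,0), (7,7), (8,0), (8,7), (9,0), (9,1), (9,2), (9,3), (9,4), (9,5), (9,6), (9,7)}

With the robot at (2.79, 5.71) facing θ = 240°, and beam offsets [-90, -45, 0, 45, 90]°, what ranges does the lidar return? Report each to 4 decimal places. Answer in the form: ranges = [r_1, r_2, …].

ranges = [0.9122, 1.8531, 3.5800, 1.7703, 1.3972]

beam 1: φ=-90°, α=150°
  dir = (cos 150°, sin 150°) = (-0.8660, 0.5000); from cell (2,5)
  next x-line at t=0.9122, next y-line at t=0.5800; Δt_x=1.1547, Δt_y=2.0000
    y: enter (2,6) at t=0.5800
    x: enter (1,6) at t=0.9122 ← occupied
  → r_1 = 0.9122
beam 2: φ=-45°, α=195°
  dir = (cos 195°, sin 195°) = (-0.9659, -0.2588); from cell (2,5)
  next x-line at t=0.8179, next y-line at t=2.7432; Δt_x=1.0353, Δt_y=3.8637
    x: enter (1,5) at t=0.8179
    x: enter (0,5) at t=1.8531 ← occupied
  → r_2 = 1.8531
beam 3: φ=0°, α=240°
  dir = (cos 240°, sin 240°) = (-0.5000, -0.8660); from cell (2,5)
  next x-line at t=1.5800, next y-line at t=0.8198; Δt_x=2.0000, Δt_y=1.1547
    y: enter (2,4) at t=0.8198
    x: enter (1,4) at t=1.5800
    y: enter (1,3) at t=1.9745
    y: enter (1,2) at t=3.1292
    x: enter (0,2) at t=3.5800 ← occupied
  → r_3 = 3.5800
beam 4: φ=45°, α=285°
  dir = (cos 285°, sin 285°) = (0.2588, -0.9659); from cell (2,5)
  next x-line at t=0.8114, next y-line at t=0.7350; Δt_x=3.8637, Δt_y=1.0353
    y: enter (2,4) at t=0.7350
    x: enter (3,4) at t=0.8114
    y: enter (3,3) at t=1.7703 ← occupied
  → r_4 = 1.7703
beam 5: φ=90°, α=330°
  dir = (cos 330°, sin 330°) = (0.8660, -0.5000); from cell (2,5)
  next x-line at t=0.2425, next y-line at t=1.4200; Δt_x=1.1547, Δt_y=2.0000
    x: enter (3,5) at t=0.2425
    x: enter (4,5) at t=1.3972 ← occupied
  → r_5 = 1.3972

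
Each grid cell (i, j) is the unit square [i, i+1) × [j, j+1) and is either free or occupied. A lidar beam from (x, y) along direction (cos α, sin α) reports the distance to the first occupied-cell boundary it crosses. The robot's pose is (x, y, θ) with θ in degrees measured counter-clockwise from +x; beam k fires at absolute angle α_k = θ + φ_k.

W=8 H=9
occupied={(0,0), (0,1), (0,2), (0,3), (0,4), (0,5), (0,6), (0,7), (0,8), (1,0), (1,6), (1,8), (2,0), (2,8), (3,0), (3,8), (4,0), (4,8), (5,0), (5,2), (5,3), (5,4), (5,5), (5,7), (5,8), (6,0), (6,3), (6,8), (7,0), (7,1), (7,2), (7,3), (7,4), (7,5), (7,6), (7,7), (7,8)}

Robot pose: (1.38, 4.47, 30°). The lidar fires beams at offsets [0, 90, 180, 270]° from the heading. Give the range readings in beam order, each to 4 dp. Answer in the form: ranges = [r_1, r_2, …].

beam 1: φ=0°, α=30°
  d=(0.8660,0.5000)  start (1,4)  tX=0.7159 tY=1.0600  stride 1/|dx|=1.1547 1/|dy|=2.0000
    cross x-line → (2,4), t=0.7159
    cross y-line → (2,5), t=1.0600
    cross x-line → (3,5), t=1.8706
    cross x-line → (4,5), t=3.0253
    cross y-line → (4,6), t=3.0600
    cross x-line → (5,6), t=4.1800
    cross y-line → (5,7), t=5.0600 (wall)
  → r_1 = 5.0600
beam 2: φ=90°, α=120°
  d=(-0.5000,0.8660)  start (1,4)  tX=0.7600 tY=0.6120  stride 1/|dx|=2.0000 1/|dy|=1.1547
    cross y-line → (1,5), t=0.6120
    cross x-line → (0,5), t=0.7600 (wall)
  → r_2 = 0.7600
beam 3: φ=180°, α=210°
  d=(-0.8660,-0.5000)  start (1,4)  tX=0.4388 tY=0.9400  stride 1/|dx|=1.1547 1/|dy|=2.0000
    cross x-line → (0,4), t=0.4388 (wall)
  → r_3 = 0.4388
beam 4: φ=270°, α=300°
  d=(0.5000,-0.8660)  start (1,4)  tX=1.2400 tY=0.5427  stride 1/|dx|=2.0000 1/|dy|=1.1547
    cross y-line → (1,3), t=0.5427
    cross x-line → (2,3), t=1.2400
    cross y-line → (2,2), t=1.6974
    cross y-line → (2,1), t=2.8521
    cross x-line → (3,1), t=3.2400
    cross y-line → (3,0), t=4.0068 (wall)
  → r_4 = 4.0068

ranges = [5.0600, 0.7600, 0.4388, 4.0068]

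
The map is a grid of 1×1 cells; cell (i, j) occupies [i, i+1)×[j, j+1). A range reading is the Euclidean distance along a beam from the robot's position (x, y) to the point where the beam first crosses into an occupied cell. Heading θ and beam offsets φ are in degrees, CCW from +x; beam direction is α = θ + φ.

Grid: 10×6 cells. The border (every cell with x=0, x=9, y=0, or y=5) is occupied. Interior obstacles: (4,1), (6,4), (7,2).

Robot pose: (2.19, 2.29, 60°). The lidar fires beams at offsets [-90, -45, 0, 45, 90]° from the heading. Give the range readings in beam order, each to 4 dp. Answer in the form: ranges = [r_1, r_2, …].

ranges = [2.0900, 7.0502, 3.1292, 2.8056, 1.3741]

beam 1: φ=-90°, α=330°
  cosα=0.8660 sinα=-0.5000 | (2,2) | tMaxX 0.9353 tMaxY 0.5800 | tΔX 1.1547 tΔY 2.0000
    t=0.5800 [y] (2,1)
    t=0.9353 [x] (3,1)
    t=2.0900 [x] (4,1) — stop
  → r_1 = 2.0900
beam 2: φ=-45°, α=15°
  cosα=0.9659 sinα=0.2588 | (2,2) | tMaxX 0.8386 tMaxY 2.7432 | tΔX 1.0353 tΔY 3.8637
    t=0.8386 [x] (3,2)
    t=1.8738 [x] (4,2)
    t=2.7432 [y] (4,3)
    t=2.9091 [x] (5,3)
    t=3.9444 [x] (6,3)
    t=4.9797 [x] (7,3)
    t=6.0150 [x] (8,3)
    t=6.6069 [y] (8,4)
    t=7.0502 [x] (9,4) — stop
  → r_2 = 7.0502
beam 3: φ=0°, α=60°
  cosα=0.5000 sinα=0.8660 | (2,2) | tMaxX 1.6200 tMaxY 0.8198 | tΔX 2.0000 tΔY 1.1547
    t=0.8198 [y] (2,3)
    t=1.6200 [x] (3,3)
    t=1.9745 [y] (3,4)
    t=3.1292 [y] (3,5) — stop
  → r_3 = 3.1292
beam 4: φ=45°, α=105°
  cosα=-0.2588 sinα=0.9659 | (2,2) | tMaxX 0.7341 tMaxY 0.7350 | tΔX 3.8637 tΔY 1.0353
    t=0.7341 [x] (1,2)
    t=0.7350 [y] (1,3)
    t=1.7703 [y] (1,4)
    t=2.8056 [y] (1,5) — stop
  → r_4 = 2.8056
beam 5: φ=90°, α=150°
  cosα=-0.8660 sinα=0.5000 | (2,2) | tMaxX 0.2194 tMaxY 1.4200 | tΔX 1.1547 tΔY 2.0000
    t=0.2194 [x] (1,2)
    t=1.3741 [x] (0,2) — stop
  → r_5 = 1.3741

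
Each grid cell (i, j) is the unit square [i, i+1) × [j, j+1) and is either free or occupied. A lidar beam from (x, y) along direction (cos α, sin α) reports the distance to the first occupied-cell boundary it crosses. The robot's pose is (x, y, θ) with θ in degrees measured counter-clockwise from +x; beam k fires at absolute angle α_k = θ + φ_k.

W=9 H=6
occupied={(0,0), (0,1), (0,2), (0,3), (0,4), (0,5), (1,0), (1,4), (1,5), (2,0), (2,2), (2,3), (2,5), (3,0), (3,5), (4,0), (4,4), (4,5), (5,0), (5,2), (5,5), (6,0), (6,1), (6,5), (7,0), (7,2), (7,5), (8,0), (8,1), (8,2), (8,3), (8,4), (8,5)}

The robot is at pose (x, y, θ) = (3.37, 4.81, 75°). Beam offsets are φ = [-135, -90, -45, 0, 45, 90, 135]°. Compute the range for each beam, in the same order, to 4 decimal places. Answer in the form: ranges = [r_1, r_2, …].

beam 1: φ=-135°, α=300°
  cosα=0.5000 sinα=-0.8660 | (3,4) | tMaxX 1.2600 tMaxY 0.9353 | tΔX 2.0000 tΔY 1.1547
    t=0.9353 [y] (3,3)
    t=1.2600 [x] (4,3)
    t=2.0900 [y] (4,2)
    t=3.2447 [y] (4,1)
    t=3.2600 [x] (5,1)
    t=4.3994 [y] (5,0) — stop
  → r_1 = 4.3994
beam 2: φ=-90°, α=345°
  cosα=0.9659 sinα=-0.2588 | (3,4) | tMaxX 0.6522 tMaxY 3.1296 | tΔX 1.0353 tΔY 3.8637
    t=0.6522 [x] (4,4) — stop
  → r_2 = 0.6522
beam 3: φ=-45°, α=30°
  cosα=0.8660 sinα=0.5000 | (3,4) | tMaxX 0.7275 tMaxY 0.3800 | tΔX 1.1547 tΔY 2.0000
    t=0.3800 [y] (3,5) — stop
  → r_3 = 0.3800
beam 4: φ=0°, α=75°
  cosα=0.2588 sinα=0.9659 | (3,4) | tMaxX 2.4341 tMaxY 0.1967 | tΔX 3.8637 tΔY 1.0353
    t=0.1967 [y] (3,5) — stop
  → r_4 = 0.1967
beam 5: φ=45°, α=120°
  cosα=-0.5000 sinα=0.8660 | (3,4) | tMaxX 0.7400 tMaxY 0.2194 | tΔX 2.0000 tΔY 1.1547
    t=0.2194 [y] (3,5) — stop
  → r_5 = 0.2194
beam 6: φ=90°, α=165°
  cosα=-0.9659 sinα=0.2588 | (3,4) | tMaxX 0.3831 tMaxY 0.7341 | tΔX 1.0353 tΔY 3.8637
    t=0.3831 [x] (2,4)
    t=0.7341 [y] (2,5) — stop
  → r_6 = 0.7341
beam 7: φ=135°, α=210°
  cosα=-0.8660 sinα=-0.5000 | (3,4) | tMaxX 0.4272 tMaxY 1.6200 | tΔX 1.1547 tΔY 2.0000
    t=0.4272 [x] (2,4)
    t=1.5819 [x] (1,4) — stop
  → r_7 = 1.5819

ranges = [4.3994, 0.6522, 0.3800, 0.1967, 0.2194, 0.7341, 1.5819]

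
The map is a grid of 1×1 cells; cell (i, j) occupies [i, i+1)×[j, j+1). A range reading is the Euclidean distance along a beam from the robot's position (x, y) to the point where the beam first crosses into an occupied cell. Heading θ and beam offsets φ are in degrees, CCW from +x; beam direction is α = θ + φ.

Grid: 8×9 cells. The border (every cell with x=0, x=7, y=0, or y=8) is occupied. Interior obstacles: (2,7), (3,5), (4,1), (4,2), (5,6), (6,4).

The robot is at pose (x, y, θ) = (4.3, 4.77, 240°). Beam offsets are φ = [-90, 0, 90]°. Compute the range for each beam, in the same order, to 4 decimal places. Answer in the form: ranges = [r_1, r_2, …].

ranges = [0.4600, 4.3532, 3.1177]

beam 1: φ=-90°, α=150°
  d=(-0.8660,0.5000)  start (4,4)  tX=0.3464 tY=0.4600  stride 1/|dx|=1.1547 1/|dy|=2.0000
    cross x-line → (3,4), t=0.3464
    cross y-line → (3,5), t=0.4600 (wall)
  → r_1 = 0.4600
beam 2: φ=0°, α=240°
  d=(-0.5000,-0.8660)  start (4,4)  tX=0.6000 tY=0.8891  stride 1/|dx|=2.0000 1/|dy|=1.1547
    cross x-line → (3,4), t=0.6000
    cross y-line → (3,3), t=0.8891
    cross y-line → (3,2), t=2.0438
    cross x-line → (2,2), t=2.6000
    cross y-line → (2,1), t=3.1985
    cross y-line → (2,0), t=4.3532 (wall)
  → r_2 = 4.3532
beam 3: φ=90°, α=330°
  d=(0.8660,-0.5000)  start (4,4)  tX=0.8083 tY=1.5400  stride 1/|dx|=1.1547 1/|dy|=2.0000
    cross x-line → (5,4), t=0.8083
    cross y-line → (5,3), t=1.5400
    cross x-line → (6,3), t=1.9630
    cross x-line → (7,3), t=3.1177 (wall)
  → r_3 = 3.1177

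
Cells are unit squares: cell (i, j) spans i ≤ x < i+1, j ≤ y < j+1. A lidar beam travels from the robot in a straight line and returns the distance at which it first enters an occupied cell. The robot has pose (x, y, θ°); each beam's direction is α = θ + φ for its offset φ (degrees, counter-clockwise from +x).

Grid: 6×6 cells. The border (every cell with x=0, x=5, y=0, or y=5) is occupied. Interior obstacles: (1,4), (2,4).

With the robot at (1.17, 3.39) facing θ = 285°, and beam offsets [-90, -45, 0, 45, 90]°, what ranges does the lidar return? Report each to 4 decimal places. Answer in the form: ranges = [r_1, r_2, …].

ranges = [0.1760, 0.3400, 2.4743, 4.4225, 3.9651]

beam 1: φ=-90°, α=195°
  cosα=-0.9659 sinα=-0.2588 | (1,3) | tMaxX 0.1760 tMaxY 1.5068 | tΔX 1.0353 tΔY 3.8637
    t=0.1760 [x] (0,3) — stop
  → r_1 = 0.1760
beam 2: φ=-45°, α=240°
  cosα=-0.5000 sinα=-0.8660 | (1,3) | tMaxX 0.3400 tMaxY 0.4503 | tΔX 2.0000 tΔY 1.1547
    t=0.3400 [x] (0,3) — stop
  → r_2 = 0.3400
beam 3: φ=0°, α=285°
  cosα=0.2588 sinα=-0.9659 | (1,3) | tMaxX 3.2069 tMaxY 0.4038 | tΔX 3.8637 tΔY 1.0353
    t=0.4038 [y] (1,2)
    t=1.4390 [y] (1,1)
    t=2.4743 [y] (1,0) — stop
  → r_3 = 2.4743
beam 4: φ=45°, α=330°
  cosα=0.8660 sinα=-0.5000 | (1,3) | tMaxX 0.9584 tMaxY 0.7800 | tΔX 1.1547 tΔY 2.0000
    t=0.7800 [y] (1,2)
    t=0.9584 [x] (2,2)
    t=2.1131 [x] (3,2)
    t=2.7800 [y] (3,1)
    t=3.2678 [x] (4,1)
    t=4.4225 [x] (5,1) — stop
  → r_4 = 4.4225
beam 5: φ=90°, α=15°
  cosα=0.9659 sinα=0.2588 | (1,3) | tMaxX 0.8593 tMaxY 2.3569 | tΔX 1.0353 tΔY 3.8637
    t=0.8593 [x] (2,3)
    t=1.8946 [x] (3,3)
    t=2.3569 [y] (3,4)
    t=2.9298 [x] (4,4)
    t=3.9651 [x] (5,4) — stop
  → r_5 = 3.9651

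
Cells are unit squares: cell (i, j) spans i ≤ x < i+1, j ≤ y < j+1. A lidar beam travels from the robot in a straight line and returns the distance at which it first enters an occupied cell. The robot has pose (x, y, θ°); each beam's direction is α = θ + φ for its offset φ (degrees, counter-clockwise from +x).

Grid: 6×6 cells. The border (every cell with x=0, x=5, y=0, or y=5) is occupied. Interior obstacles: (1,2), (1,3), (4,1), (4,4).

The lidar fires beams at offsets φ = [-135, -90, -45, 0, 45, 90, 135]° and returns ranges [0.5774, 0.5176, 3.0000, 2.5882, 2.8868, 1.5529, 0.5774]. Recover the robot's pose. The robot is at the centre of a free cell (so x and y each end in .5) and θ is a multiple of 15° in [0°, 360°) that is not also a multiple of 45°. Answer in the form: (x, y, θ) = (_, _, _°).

(x, y, θ) = (4.5, 3.5, 195°)

Enumerate (i+0.5, j+0.5, θ) over the 12 free cells and 16 admissible headings. For each, cast all 7 beams and compare to the given ranges.
  (1.5, 1.5, 105°): beam 1 = 1.0000 ≠ 0.5774 ✗
  (2.5, 3.5, 300°): beam 1 = 0.5176 ≠ 0.5774 ✗
  (2.5, 3.5, 195°): beam 1 = 1.7321 ≠ 0.5774 ✗
  (1.5, 1.5, 120°): beam 1 = 1.9319 ≠ 0.5774 ✗
  …
  (4.5, 3.5, 195°): r_1=0.5774, r_2=0.5176, r_3=3.0000, r_4=2.5882, r_5=2.8868, r_6=1.5529, r_7=0.5774 — all match ✓
Only this pose fits every beam.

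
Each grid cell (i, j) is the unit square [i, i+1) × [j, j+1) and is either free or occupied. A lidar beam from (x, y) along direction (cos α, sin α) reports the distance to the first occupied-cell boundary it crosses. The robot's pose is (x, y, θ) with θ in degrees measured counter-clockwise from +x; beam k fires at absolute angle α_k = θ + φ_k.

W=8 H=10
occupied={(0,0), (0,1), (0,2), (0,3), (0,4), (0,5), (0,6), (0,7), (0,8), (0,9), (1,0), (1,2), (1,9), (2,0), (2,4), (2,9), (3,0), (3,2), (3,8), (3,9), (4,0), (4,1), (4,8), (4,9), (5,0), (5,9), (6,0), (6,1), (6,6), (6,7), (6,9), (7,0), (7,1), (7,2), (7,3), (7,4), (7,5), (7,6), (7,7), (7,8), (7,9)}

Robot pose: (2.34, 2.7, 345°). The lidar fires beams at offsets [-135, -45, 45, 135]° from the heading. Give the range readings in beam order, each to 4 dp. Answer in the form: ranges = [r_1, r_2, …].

beam 1: φ=-135°, α=210°
  d=(-0.8660,-0.5000)  start (2,2)  tX=0.3926 tY=1.4000  stride 1/|dx|=1.1547 1/|dy|=2.0000
    cross x-line → (1,2), t=0.3926 (wall)
  → r_1 = 0.3926
beam 2: φ=-45°, α=300°
  d=(0.5000,-0.8660)  start (2,2)  tX=1.3200 tY=0.8083  stride 1/|dx|=2.0000 1/|dy|=1.1547
    cross y-line → (2,1), t=0.8083
    cross x-line → (3,1), t=1.3200
    cross y-line → (3,0), t=1.9630 (wall)
  → r_2 = 1.9630
beam 3: φ=45°, α=30°
  d=(0.8660,0.5000)  start (2,2)  tX=0.7621 tY=0.6000  stride 1/|dx|=1.1547 1/|dy|=2.0000
    cross y-line → (2,3), t=0.6000
    cross x-line → (3,3), t=0.7621
    cross x-line → (4,3), t=1.9168
    cross y-line → (4,4), t=2.6000
    cross x-line → (5,4), t=3.0715
    cross x-line → (6,4), t=4.2262
    cross y-line → (6,5), t=4.6000
    cross x-line → (7,5), t=5.3809 (wall)
  → r_3 = 5.3809
beam 4: φ=135°, α=120°
  d=(-0.5000,0.8660)  start (2,2)  tX=0.6800 tY=0.3464  stride 1/|dx|=2.0000 1/|dy|=1.1547
    cross y-line → (2,3), t=0.3464
    cross x-line → (1,3), t=0.6800
    cross y-line → (1,4), t=1.5011
    cross y-line → (1,5), t=2.6558
    cross x-line → (0,5), t=2.6800 (wall)
  → r_4 = 2.6800

ranges = [0.3926, 1.9630, 5.3809, 2.6800]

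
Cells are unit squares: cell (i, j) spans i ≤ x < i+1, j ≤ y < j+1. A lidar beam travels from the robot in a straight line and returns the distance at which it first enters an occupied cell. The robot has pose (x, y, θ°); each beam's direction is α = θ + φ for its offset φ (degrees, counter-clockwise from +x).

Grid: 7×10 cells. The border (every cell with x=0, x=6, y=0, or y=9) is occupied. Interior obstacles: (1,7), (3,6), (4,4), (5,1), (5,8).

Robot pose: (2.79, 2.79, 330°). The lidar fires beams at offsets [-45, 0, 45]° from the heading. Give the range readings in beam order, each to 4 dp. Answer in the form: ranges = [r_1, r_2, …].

ranges = [1.8531, 2.5519, 3.3232]

beam 1: φ=-45°, α=285°
  dir = (cos 285°, sin 285°) = (0.2588, -0.9659); from cell (2,2)
  next x-line at t=0.8114, next y-line at t=0.8179; Δt_x=3.8637, Δt_y=1.0353
    x: enter (3,2) at t=0.8114
    y: enter (3,1) at t=0.8179
    y: enter (3,0) at t=1.8531 ← occupied
  → r_1 = 1.8531
beam 2: φ=0°, α=330°
  dir = (cos 330°, sin 330°) = (0.8660, -0.5000); from cell (2,2)
  next x-line at t=0.2425, next y-line at t=1.5800; Δt_x=1.1547, Δt_y=2.0000
    x: enter (3,2) at t=0.2425
    x: enter (4,2) at t=1.3972
    y: enter (4,1) at t=1.5800
    x: enter (5,1) at t=2.5519 ← occupied
  → r_2 = 2.5519
beam 3: φ=45°, α=15°
  dir = (cos 15°, sin 15°) = (0.9659, 0.2588); from cell (2,2)
  next x-line at t=0.2174, next y-line at t=0.8114; Δt_x=1.0353, Δt_y=3.8637
    x: enter (3,2) at t=0.2174
    y: enter (3,3) at t=0.8114
    x: enter (4,3) at t=1.2527
    x: enter (5,3) at t=2.2880
    x: enter (6,3) at t=3.3232 ← occupied
  → r_3 = 3.3232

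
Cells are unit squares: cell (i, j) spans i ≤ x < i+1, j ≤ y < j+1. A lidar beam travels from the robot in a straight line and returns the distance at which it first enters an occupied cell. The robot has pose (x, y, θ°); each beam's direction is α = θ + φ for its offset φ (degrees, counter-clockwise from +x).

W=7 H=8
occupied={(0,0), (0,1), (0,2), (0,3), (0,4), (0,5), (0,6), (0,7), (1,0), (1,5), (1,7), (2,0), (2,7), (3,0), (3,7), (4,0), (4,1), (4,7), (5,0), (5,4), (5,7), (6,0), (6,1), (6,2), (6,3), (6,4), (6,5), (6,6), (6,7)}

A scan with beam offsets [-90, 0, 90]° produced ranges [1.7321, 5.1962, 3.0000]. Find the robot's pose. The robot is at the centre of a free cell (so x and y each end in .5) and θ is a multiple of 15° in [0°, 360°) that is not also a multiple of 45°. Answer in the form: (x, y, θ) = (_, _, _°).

(x, y, θ) = (4.5, 2.5, 120°)

Candidates: 27 free-cell centres × 16 headings = 432 poses. Raycast each; keep the one whose scan matches to 4 dp.
  (4.5, 3.5, 330°): beam 1 = 2.8868 ≠ 1.7321 ✗
  (4.5, 3.5, 240°): beam 1 = 3.0000 ≠ 1.7321 ✗
  (4.5, 3.5, 285°): beam 1 = 3.6235 ≠ 1.7321 ✗
  (5.5, 3.5, 300°): beam 1 = 5.0000 ≠ 1.7321 ✗
  …
  (4.5, 2.5, 120°): r_1=1.7321, r_2=5.1962, r_3=3.0000 — all match ✓
No second candidate reproduces the full scan.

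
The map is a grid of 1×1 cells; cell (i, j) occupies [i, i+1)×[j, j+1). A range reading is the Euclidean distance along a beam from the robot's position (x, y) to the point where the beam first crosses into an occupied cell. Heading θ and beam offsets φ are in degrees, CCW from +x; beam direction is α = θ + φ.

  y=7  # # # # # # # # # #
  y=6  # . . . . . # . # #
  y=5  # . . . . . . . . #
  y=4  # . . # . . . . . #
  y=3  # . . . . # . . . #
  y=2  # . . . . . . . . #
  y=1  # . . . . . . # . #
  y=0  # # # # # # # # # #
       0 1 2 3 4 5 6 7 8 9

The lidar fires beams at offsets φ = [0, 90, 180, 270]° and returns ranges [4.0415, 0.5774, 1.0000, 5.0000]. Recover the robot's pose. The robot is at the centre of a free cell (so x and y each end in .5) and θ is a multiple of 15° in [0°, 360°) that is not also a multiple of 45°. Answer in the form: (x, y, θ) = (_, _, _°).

(x, y, θ) = (1.5, 3.5, 60°)

Candidates: 43 free-cell centres × 16 headings = 688 poses. Raycast each; keep the one whose scan matches to 4 dp.
  (1.5, 4.5, 300°): beam 2 = 5.0000 ≠ 0.5774 ✗
  (8.5, 4.5, 330°): beam 1 = 0.5774 ≠ 4.0415 ✗
  (3.5, 1.5, 165°): beam 1 = 2.5882 ≠ 4.0415 ✗
  (4.5, 2.5, 195°): beam 1 = 3.6235 ≠ 4.0415 ✗
  (7.5, 4.5, 345°): beam 1 = 1.5529 ≠ 4.0415 ✗
  …
  (1.5, 3.5, 60°): r_1=4.0415, r_2=0.5774, r_3=1.0000, r_4=5.0000 — all match ✓
Unique over the lattice → pose = (1.5, 3.5, 60°).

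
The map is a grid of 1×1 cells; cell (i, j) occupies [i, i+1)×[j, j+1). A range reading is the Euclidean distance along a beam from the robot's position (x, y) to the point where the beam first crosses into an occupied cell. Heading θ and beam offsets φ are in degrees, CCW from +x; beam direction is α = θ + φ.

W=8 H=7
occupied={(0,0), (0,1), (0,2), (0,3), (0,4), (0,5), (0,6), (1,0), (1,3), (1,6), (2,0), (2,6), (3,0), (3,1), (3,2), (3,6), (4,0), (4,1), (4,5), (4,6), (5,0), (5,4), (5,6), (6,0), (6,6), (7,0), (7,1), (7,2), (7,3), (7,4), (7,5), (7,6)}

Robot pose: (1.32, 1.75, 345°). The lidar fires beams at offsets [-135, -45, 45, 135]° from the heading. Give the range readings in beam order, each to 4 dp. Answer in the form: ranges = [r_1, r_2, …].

ranges = [0.3695, 0.8660, 1.9399, 0.6400]

beam 1: φ=-135°, α=210°
  d=(-0.8660,-0.5000)  start (1,1)  tX=0.3695 tY=1.5000  stride 1/|dx|=1.1547 1/|dy|=2.0000
    cross x-line → (0,1), t=0.3695 (wall)
  → r_1 = 0.3695
beam 2: φ=-45°, α=300°
  d=(0.5000,-0.8660)  start (1,1)  tX=1.3600 tY=0.8660  stride 1/|dx|=2.0000 1/|dy|=1.1547
    cross y-line → (1,0), t=0.8660 (wall)
  → r_2 = 0.8660
beam 3: φ=45°, α=30°
  d=(0.8660,0.5000)  start (1,1)  tX=0.7852 tY=0.5000  stride 1/|dx|=1.1547 1/|dy|=2.0000
    cross y-line → (1,2), t=0.5000
    cross x-line → (2,2), t=0.7852
    cross x-line → (3,2), t=1.9399 (wall)
  → r_3 = 1.9399
beam 4: φ=135°, α=120°
  d=(-0.5000,0.8660)  start (1,1)  tX=0.6400 tY=0.2887  stride 1/|dx|=2.0000 1/|dy|=1.1547
    cross y-line → (1,2), t=0.2887
    cross x-line → (0,2), t=0.6400 (wall)
  → r_4 = 0.6400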